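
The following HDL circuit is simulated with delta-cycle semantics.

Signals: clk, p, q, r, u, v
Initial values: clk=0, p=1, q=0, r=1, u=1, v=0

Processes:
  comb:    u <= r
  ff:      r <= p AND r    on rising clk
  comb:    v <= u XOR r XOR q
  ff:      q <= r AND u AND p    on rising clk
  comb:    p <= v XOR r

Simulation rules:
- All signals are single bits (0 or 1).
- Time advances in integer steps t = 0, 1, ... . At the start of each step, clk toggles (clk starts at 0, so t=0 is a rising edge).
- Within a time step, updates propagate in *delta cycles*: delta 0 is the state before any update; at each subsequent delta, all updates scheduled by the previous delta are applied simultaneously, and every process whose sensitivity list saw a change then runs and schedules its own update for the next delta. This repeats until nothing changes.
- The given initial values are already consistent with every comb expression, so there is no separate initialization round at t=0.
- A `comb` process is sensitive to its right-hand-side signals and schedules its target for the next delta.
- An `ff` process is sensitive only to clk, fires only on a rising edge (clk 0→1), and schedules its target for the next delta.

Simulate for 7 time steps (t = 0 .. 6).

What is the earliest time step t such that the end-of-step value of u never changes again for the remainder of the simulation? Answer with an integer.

2

t0.Δ0 r=1 u=1 q=0 v=0 p=1 clk=0
t0.Δ1 r=1 u=1 q=0 v=0 p=1 clk=1
t0.Δ2 r=1 u=1 q=1 v=0 p=1 clk=1
t0.Δ3 r=1 u=1 q=1 v=1 p=1 clk=1
t0.Δ4 r=1 u=1 q=1 v=1 p=0 clk=1
t1.Δ0 r=1 u=1 q=1 v=1 p=0 clk=1
t1.Δ1 r=1 u=1 q=1 v=1 p=0 clk=0
t2.Δ0 r=1 u=1 q=1 v=1 p=0 clk=0
t2.Δ1 r=1 u=1 q=1 v=1 p=0 clk=1
t2.Δ2 r=0 u=1 q=0 v=1 p=0 clk=1
t2.Δ3 r=0 u=0 q=0 v=1 p=1 clk=1
t2.Δ4 r=0 u=0 q=0 v=0 p=1 clk=1
t2.Δ5 r=0 u=0 q=0 v=0 p=0 clk=1
t3.Δ0 r=0 u=0 q=0 v=0 p=0 clk=1
t3.Δ1 r=0 u=0 q=0 v=0 p=0 clk=0
t4.Δ0 r=0 u=0 q=0 v=0 p=0 clk=0
t4.Δ1 r=0 u=0 q=0 v=0 p=0 clk=1
t5.Δ0 r=0 u=0 q=0 v=0 p=0 clk=1
t5.Δ1 r=0 u=0 q=0 v=0 p=0 clk=0
t6.Δ0 r=0 u=0 q=0 v=0 p=0 clk=0
t6.Δ1 r=0 u=0 q=0 v=0 p=0 clk=1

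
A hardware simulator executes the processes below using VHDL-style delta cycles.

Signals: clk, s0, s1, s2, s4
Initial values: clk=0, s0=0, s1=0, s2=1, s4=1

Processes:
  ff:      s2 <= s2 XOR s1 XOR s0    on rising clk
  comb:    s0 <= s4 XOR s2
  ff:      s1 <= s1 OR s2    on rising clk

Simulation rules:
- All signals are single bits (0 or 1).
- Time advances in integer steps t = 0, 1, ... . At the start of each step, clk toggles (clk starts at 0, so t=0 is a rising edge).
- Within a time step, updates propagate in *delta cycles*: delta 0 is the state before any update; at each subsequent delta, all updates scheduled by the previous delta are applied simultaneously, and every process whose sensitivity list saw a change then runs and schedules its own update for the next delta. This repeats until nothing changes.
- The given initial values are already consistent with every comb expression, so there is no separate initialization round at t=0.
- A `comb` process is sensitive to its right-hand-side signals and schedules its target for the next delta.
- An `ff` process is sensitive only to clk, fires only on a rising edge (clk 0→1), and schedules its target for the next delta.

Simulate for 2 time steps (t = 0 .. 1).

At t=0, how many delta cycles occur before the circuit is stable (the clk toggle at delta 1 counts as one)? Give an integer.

2

t=0 Δ0: s2=1 clk=0 s0=0 s1=0 s4=1
  Δ1: clk:0→1
  Δ2: s1:0→1
  (2Δ to stable)
t=1 Δ0: s2=1 clk=1 s0=0 s1=1 s4=1
  Δ1: clk:1→0
  (1Δ to stable)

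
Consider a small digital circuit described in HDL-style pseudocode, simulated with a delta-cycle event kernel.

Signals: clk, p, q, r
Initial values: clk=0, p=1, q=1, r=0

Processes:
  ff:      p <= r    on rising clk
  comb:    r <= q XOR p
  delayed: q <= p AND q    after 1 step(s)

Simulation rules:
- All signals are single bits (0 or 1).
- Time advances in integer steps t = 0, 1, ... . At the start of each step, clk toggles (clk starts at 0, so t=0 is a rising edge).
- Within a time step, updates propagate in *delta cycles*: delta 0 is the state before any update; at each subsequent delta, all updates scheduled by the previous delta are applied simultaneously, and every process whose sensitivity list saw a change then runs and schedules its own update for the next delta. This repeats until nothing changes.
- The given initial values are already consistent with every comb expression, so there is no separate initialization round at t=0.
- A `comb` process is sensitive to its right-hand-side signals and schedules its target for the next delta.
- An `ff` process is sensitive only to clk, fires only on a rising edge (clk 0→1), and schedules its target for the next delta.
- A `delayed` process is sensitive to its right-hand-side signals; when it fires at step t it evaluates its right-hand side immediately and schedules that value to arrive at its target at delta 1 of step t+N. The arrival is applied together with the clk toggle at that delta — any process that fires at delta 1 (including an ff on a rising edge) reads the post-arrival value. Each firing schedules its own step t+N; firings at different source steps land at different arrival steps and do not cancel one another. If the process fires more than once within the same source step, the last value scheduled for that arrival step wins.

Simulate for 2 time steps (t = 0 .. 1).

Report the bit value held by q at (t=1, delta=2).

0

t=0 Δ0: q=1 r=0 clk=0 p=1
  Δ1: clk:0→1
  Δ2: p:1→0
  Δ3: r:0→1
  (3Δ to stable)
t=1 Δ0: q=1 r=1 clk=1 p=0
  Δ1: q:1→0, clk:1→0
  Δ2: r:1→0
  (2Δ to stable)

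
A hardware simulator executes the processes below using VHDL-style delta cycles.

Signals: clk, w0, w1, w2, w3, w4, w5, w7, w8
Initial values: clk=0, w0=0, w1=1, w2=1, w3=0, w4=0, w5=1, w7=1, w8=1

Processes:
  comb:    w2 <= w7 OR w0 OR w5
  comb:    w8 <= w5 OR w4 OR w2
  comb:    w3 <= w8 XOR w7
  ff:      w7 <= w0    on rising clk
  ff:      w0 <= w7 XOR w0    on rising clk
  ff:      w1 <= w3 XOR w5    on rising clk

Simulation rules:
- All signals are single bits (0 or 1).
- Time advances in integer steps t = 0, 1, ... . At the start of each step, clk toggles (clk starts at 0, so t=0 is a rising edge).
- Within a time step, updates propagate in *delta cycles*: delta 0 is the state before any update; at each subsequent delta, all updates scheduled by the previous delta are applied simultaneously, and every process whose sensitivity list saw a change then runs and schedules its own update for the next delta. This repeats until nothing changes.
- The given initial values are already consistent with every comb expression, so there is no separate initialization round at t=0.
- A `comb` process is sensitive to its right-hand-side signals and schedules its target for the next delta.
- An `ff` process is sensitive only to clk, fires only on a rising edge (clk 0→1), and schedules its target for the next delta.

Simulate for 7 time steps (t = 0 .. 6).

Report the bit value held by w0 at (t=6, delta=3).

t=0 Δ0: w7=1 w2=1 w8=1 clk=0 w4=0 w1=1 w5=1 w3=0 w0=0
  Δ1: clk:0→1
  Δ2: w7:1→0, w0:0→1
  Δ3: w3:0→1
  (3Δ to stable)
t=1 Δ0: w7=0 w2=1 w8=1 clk=1 w4=0 w1=1 w5=1 w3=1 w0=1
  Δ1: clk:1→0
  (1Δ to stable)
t=2 Δ0: w7=0 w2=1 w8=1 clk=0 w4=0 w1=1 w5=1 w3=1 w0=1
  Δ1: clk:0→1
  Δ2: w7:0→1, w1:1→0
  Δ3: w3:1→0
  (3Δ to stable)
t=3 Δ0: w7=1 w2=1 w8=1 clk=1 w4=0 w1=0 w5=1 w3=0 w0=1
  Δ1: clk:1→0
  (1Δ to stable)
t=4 Δ0: w7=1 w2=1 w8=1 clk=0 w4=0 w1=0 w5=1 w3=0 w0=1
  Δ1: clk:0→1
  Δ2: w1:0→1, w0:1→0
  (2Δ to stable)
t=5 Δ0: w7=1 w2=1 w8=1 clk=1 w4=0 w1=1 w5=1 w3=0 w0=0
  Δ1: clk:1→0
  (1Δ to stable)
t=6 Δ0: w7=1 w2=1 w8=1 clk=0 w4=0 w1=1 w5=1 w3=0 w0=0
  Δ1: clk:0→1
  Δ2: w7:1→0, w0:0→1
  Δ3: w3:0→1
  (3Δ to stable)

1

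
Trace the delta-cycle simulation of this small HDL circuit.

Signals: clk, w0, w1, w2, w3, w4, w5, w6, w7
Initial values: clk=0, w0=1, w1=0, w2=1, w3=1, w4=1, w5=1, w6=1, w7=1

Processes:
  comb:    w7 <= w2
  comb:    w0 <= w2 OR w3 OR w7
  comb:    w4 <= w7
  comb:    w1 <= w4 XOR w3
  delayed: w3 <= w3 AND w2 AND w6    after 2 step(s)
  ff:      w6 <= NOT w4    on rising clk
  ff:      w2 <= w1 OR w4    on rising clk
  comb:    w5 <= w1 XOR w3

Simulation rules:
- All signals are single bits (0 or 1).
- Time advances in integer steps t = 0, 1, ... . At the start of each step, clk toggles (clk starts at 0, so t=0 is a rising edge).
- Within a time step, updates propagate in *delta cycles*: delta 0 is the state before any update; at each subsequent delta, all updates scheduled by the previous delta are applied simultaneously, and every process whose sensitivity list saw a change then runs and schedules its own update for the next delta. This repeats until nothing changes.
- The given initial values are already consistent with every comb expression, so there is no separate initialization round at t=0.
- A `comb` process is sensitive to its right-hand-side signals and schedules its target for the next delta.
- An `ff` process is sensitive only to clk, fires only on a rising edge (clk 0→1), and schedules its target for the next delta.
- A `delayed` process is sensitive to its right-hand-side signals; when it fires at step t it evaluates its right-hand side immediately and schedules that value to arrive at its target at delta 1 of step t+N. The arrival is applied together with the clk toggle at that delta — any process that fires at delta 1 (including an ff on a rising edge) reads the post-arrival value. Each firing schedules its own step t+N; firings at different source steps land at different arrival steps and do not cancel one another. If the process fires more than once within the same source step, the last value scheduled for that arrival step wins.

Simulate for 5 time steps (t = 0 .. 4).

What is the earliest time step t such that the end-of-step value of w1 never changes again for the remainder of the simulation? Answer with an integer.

t0.Δ0 w0=1 w4=1 clk=0 w2=1 w6=1 w3=1 w5=1 w7=1 w1=0
t0.Δ1 w0=1 w4=1 clk=1 w2=1 w6=1 w3=1 w5=1 w7=1 w1=0
t0.Δ2 w0=1 w4=1 clk=1 w2=1 w6=0 w3=1 w5=1 w7=1 w1=0
t1.Δ0 w0=1 w4=1 clk=1 w2=1 w6=0 w3=1 w5=1 w7=1 w1=0
t1.Δ1 w0=1 w4=1 clk=0 w2=1 w6=0 w3=1 w5=1 w7=1 w1=0
t2.Δ0 w0=1 w4=1 clk=0 w2=1 w6=0 w3=1 w5=1 w7=1 w1=0
t2.Δ1 w0=1 w4=1 clk=1 w2=1 w6=0 w3=0 w5=1 w7=1 w1=0
t2.Δ2 w0=1 w4=1 clk=1 w2=1 w6=0 w3=0 w5=0 w7=1 w1=1
t2.Δ3 w0=1 w4=1 clk=1 w2=1 w6=0 w3=0 w5=1 w7=1 w1=1
t3.Δ0 w0=1 w4=1 clk=1 w2=1 w6=0 w3=0 w5=1 w7=1 w1=1
t3.Δ1 w0=1 w4=1 clk=0 w2=1 w6=0 w3=0 w5=1 w7=1 w1=1
t4.Δ0 w0=1 w4=1 clk=0 w2=1 w6=0 w3=0 w5=1 w7=1 w1=1
t4.Δ1 w0=1 w4=1 clk=1 w2=1 w6=0 w3=0 w5=1 w7=1 w1=1

2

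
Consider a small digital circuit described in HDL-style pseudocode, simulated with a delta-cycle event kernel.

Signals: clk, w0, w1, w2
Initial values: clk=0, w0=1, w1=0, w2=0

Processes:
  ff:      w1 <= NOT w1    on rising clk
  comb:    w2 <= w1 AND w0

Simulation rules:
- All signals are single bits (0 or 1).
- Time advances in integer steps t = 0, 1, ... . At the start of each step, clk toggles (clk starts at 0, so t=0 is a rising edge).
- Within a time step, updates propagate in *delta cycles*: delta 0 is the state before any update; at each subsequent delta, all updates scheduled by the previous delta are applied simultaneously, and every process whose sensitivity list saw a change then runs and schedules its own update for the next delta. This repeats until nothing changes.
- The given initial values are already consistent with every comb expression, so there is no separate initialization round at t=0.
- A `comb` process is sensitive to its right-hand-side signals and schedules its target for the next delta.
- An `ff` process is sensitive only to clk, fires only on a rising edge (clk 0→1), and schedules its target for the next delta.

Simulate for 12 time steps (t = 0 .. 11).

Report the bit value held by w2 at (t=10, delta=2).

1

[bits: clk,w2,w1,w0]
t=0: Δ0=0001 Δ1=1001 Δ2=1011 Δ3=1111 | 3Δ
t=1: Δ0=1111 Δ1=0111 | 1Δ
t=2: Δ0=0111 Δ1=1111 Δ2=1101 Δ3=1001 | 3Δ
t=3: Δ0=1001 Δ1=0001 | 1Δ
t=4: Δ0=0001 Δ1=1001 Δ2=1011 Δ3=1111 | 3Δ
t=5: Δ0=1111 Δ1=0111 | 1Δ
t=6: Δ0=0111 Δ1=1111 Δ2=1101 Δ3=1001 | 3Δ
t=7: Δ0=1001 Δ1=0001 | 1Δ
t=8: Δ0=0001 Δ1=1001 Δ2=1011 Δ3=1111 | 3Δ
t=9: Δ0=1111 Δ1=0111 | 1Δ
t=10: Δ0=0111 Δ1=1111 Δ2=1101 Δ3=1001 | 3Δ
t=11: Δ0=1001 Δ1=0001 | 1Δ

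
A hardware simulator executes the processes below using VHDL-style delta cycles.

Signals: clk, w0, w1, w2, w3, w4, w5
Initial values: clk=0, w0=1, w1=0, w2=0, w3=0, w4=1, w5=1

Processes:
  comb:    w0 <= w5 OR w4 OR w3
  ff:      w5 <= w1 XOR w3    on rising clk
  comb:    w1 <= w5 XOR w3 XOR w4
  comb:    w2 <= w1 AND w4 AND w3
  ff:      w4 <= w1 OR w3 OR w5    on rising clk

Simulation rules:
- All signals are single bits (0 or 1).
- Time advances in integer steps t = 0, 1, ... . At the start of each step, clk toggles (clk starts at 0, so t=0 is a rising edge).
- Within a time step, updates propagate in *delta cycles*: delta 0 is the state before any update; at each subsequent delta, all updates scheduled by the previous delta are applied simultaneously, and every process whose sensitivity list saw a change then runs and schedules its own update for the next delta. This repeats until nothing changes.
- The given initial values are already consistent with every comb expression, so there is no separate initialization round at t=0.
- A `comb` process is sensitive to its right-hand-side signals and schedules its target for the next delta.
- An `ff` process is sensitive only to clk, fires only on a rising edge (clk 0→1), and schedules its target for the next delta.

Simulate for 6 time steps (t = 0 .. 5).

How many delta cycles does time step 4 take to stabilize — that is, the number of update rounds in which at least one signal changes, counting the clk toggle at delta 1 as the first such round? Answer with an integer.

[bits: w0,w2,w3,w4,clk,w5,w1]
t=0: Δ0=1001010 Δ1=1001110 Δ2=1001100 Δ3=1001101 | 3Δ
t=1: Δ0=1001101 Δ1=1001001 | 1Δ
t=2: Δ0=1001001 Δ1=1001101 Δ2=1001111 Δ3=1001110 | 3Δ
t=3: Δ0=1001110 Δ1=1001010 | 1Δ
t=4: Δ0=1001010 Δ1=1001110 Δ2=1001100 Δ3=1001101 | 3Δ
t=5: Δ0=1001101 Δ1=1001001 | 1Δ

3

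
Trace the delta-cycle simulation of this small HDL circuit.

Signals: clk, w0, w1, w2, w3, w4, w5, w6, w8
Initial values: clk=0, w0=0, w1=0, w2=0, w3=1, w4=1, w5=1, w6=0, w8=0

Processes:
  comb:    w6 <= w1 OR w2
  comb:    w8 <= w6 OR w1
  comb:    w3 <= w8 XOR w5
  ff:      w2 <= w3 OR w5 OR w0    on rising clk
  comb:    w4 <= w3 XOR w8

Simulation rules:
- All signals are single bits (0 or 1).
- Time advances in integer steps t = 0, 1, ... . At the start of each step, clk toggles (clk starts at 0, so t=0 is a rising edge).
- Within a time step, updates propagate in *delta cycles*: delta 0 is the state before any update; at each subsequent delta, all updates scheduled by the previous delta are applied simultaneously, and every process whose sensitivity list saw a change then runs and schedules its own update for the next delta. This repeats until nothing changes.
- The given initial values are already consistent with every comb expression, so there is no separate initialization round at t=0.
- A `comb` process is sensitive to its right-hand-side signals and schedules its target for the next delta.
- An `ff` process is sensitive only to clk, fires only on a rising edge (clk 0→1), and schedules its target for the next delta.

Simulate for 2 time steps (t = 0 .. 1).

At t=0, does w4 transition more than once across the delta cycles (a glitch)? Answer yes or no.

yes

[bits: w6,w0,w5,w8,w2,w1,w4,w3,clk]
t=0: Δ0=001000110 Δ1=001000111 Δ2=001010111 Δ3=101010111 Δ4=101110111 Δ5=101110001 Δ6=101110101 | 6Δ
t=1: Δ0=101110101 Δ1=101110100 | 1Δ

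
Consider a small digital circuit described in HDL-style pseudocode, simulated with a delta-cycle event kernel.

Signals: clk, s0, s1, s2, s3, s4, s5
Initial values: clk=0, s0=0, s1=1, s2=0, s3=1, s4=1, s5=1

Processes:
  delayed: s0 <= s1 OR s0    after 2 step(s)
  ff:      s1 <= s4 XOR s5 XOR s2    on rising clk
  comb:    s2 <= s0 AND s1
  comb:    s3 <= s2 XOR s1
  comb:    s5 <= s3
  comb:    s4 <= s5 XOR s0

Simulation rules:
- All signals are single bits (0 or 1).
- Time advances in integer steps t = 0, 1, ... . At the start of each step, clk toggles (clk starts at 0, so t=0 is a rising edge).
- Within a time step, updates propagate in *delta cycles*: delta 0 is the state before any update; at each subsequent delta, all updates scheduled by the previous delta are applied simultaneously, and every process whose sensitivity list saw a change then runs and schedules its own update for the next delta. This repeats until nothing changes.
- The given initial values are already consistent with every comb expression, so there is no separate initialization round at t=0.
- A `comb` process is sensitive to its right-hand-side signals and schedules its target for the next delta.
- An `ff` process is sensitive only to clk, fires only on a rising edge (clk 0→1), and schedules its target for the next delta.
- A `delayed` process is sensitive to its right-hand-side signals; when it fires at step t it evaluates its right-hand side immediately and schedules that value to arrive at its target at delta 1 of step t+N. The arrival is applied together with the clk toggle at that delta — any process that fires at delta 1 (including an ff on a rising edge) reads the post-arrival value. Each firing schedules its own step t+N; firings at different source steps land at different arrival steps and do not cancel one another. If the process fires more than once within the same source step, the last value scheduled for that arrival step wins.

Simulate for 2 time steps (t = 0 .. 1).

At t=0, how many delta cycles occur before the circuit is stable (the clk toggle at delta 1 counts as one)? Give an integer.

t=0 Δ0: s0=0 s4=1 s2=0 s3=1 s1=1 s5=1 clk=0
  Δ1: clk:0→1
  Δ2: s1:1→0
  Δ3: s3:1→0
  Δ4: s5:1→0
  Δ5: s4:1→0
  (5Δ to stable)
t=1 Δ0: s0=0 s4=0 s2=0 s3=0 s1=0 s5=0 clk=1
  Δ1: clk:1→0
  (1Δ to stable)

5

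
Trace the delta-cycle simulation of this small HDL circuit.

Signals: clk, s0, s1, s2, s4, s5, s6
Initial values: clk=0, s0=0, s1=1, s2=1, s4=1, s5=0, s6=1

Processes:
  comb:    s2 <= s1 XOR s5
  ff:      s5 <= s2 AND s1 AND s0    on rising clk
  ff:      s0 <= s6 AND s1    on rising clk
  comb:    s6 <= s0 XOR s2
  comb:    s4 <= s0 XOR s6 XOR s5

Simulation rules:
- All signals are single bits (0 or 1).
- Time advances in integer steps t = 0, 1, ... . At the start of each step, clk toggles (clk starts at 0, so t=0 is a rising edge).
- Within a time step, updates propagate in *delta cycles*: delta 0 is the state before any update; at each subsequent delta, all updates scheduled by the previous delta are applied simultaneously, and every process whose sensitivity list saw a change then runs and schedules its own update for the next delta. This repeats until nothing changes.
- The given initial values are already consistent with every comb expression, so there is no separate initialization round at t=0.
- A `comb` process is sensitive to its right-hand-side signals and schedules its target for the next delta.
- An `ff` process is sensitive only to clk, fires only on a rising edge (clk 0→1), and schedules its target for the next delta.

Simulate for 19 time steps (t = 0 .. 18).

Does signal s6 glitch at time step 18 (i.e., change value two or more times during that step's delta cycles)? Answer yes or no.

no

t=0 Δ0: s0=0 s4=1 s2=1 s5=0 clk=0 s6=1 s1=1
  Δ1: clk:0→1
  Δ2: s0:0→1
  Δ3: s4:1→0, s6:1→0
  Δ4: s4:0→1
  (4Δ to stable)
t=1 Δ0: s0=1 s4=1 s2=1 s5=0 clk=1 s6=0 s1=1
  Δ1: clk:1→0
  (1Δ to stable)
t=2 Δ0: s0=1 s4=1 s2=1 s5=0 clk=0 s6=0 s1=1
  Δ1: clk:0→1
  Δ2: s0:1→0, s5:0→1
  Δ3: s2:1→0, s6:0→1
  Δ4: s4:1→0, s6:1→0
  Δ5: s4:0→1
  (5Δ to stable)
t=3 Δ0: s0=0 s4=1 s2=0 s5=1 clk=1 s6=0 s1=1
  Δ1: clk:1→0
  (1Δ to stable)
t=4 Δ0: s0=0 s4=1 s2=0 s5=1 clk=0 s6=0 s1=1
  Δ1: clk:0→1
  Δ2: s5:1→0
  Δ3: s4:1→0, s2:0→1
  Δ4: s6:0→1
  Δ5: s4:0→1
  (5Δ to stable)
t=5 Δ0: s0=0 s4=1 s2=1 s5=0 clk=1 s6=1 s1=1
  Δ1: clk:1→0
  (1Δ to stable)
t=6 Δ0: s0=0 s4=1 s2=1 s5=0 clk=0 s6=1 s1=1
  Δ1: clk:0→1
  Δ2: s0:0→1
  Δ3: s4:1→0, s6:1→0
  Δ4: s4:0→1
  (4Δ to stable)
t=7 Δ0: s0=1 s4=1 s2=1 s5=0 clk=1 s6=0 s1=1
  Δ1: clk:1→0
  (1Δ to stable)
t=8 Δ0: s0=1 s4=1 s2=1 s5=0 clk=0 s6=0 s1=1
  Δ1: clk:0→1
  Δ2: s0:1→0, s5:0→1
  Δ3: s2:1→0, s6:0→1
  Δ4: s4:1→0, s6:1→0
  Δ5: s4:0→1
  (5Δ to stable)
t=9 Δ0: s0=0 s4=1 s2=0 s5=1 clk=1 s6=0 s1=1
  Δ1: clk:1→0
  (1Δ to stable)
t=10 Δ0: s0=0 s4=1 s2=0 s5=1 clk=0 s6=0 s1=1
  Δ1: clk:0→1
  Δ2: s5:1→0
  Δ3: s4:1→0, s2:0→1
  Δ4: s6:0→1
  Δ5: s4:0→1
  (5Δ to stable)
t=11 Δ0: s0=0 s4=1 s2=1 s5=0 clk=1 s6=1 s1=1
  Δ1: clk:1→0
  (1Δ to stable)
t=12 Δ0: s0=0 s4=1 s2=1 s5=0 clk=0 s6=1 s1=1
  Δ1: clk:0→1
  Δ2: s0:0→1
  Δ3: s4:1→0, s6:1→0
  Δ4: s4:0→1
  (4Δ to stable)
t=13 Δ0: s0=1 s4=1 s2=1 s5=0 clk=1 s6=0 s1=1
  Δ1: clk:1→0
  (1Δ to stable)
t=14 Δ0: s0=1 s4=1 s2=1 s5=0 clk=0 s6=0 s1=1
  Δ1: clk:0→1
  Δ2: s0:1→0, s5:0→1
  Δ3: s2:1→0, s6:0→1
  Δ4: s4:1→0, s6:1→0
  Δ5: s4:0→1
  (5Δ to stable)
t=15 Δ0: s0=0 s4=1 s2=0 s5=1 clk=1 s6=0 s1=1
  Δ1: clk:1→0
  (1Δ to stable)
t=16 Δ0: s0=0 s4=1 s2=0 s5=1 clk=0 s6=0 s1=1
  Δ1: clk:0→1
  Δ2: s5:1→0
  Δ3: s4:1→0, s2:0→1
  Δ4: s6:0→1
  Δ5: s4:0→1
  (5Δ to stable)
t=17 Δ0: s0=0 s4=1 s2=1 s5=0 clk=1 s6=1 s1=1
  Δ1: clk:1→0
  (1Δ to stable)
t=18 Δ0: s0=0 s4=1 s2=1 s5=0 clk=0 s6=1 s1=1
  Δ1: clk:0→1
  Δ2: s0:0→1
  Δ3: s4:1→0, s6:1→0
  Δ4: s4:0→1
  (4Δ to stable)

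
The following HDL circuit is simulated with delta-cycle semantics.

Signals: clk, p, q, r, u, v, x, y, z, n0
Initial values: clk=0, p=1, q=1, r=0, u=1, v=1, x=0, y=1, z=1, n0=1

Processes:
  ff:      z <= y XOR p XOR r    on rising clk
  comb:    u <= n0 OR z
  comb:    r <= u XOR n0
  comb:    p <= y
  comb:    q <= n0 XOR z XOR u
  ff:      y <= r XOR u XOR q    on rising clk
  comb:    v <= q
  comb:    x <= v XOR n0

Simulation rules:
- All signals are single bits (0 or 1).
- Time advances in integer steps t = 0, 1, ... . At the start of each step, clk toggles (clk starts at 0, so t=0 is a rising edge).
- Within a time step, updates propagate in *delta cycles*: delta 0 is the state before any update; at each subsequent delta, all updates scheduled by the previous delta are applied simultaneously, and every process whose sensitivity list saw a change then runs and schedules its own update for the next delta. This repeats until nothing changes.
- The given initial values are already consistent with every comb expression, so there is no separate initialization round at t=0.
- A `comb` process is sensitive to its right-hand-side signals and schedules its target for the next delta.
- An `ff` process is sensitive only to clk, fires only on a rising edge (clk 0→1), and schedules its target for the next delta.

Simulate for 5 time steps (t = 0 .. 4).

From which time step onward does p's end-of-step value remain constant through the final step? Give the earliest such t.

2

t=0 Δ0: x=0 u=1 clk=0 p=1 r=0 v=1 y=1 n0=1 q=1 z=1
  Δ1: clk:0→1
  Δ2: y:1→0, z:1→0
  Δ3: p:1→0, q:1→0
  Δ4: v:1→0
  Δ5: x:0→1
  (5Δ to stable)
t=1 Δ0: x=1 u=1 clk=1 p=0 r=0 v=0 y=0 n0=1 q=0 z=0
  Δ1: clk:1→0
  (1Δ to stable)
t=2 Δ0: x=1 u=1 clk=0 p=0 r=0 v=0 y=0 n0=1 q=0 z=0
  Δ1: clk:0→1
  Δ2: y:0→1
  Δ3: p:0→1
  (3Δ to stable)
t=3 Δ0: x=1 u=1 clk=1 p=1 r=0 v=0 y=1 n0=1 q=0 z=0
  Δ1: clk:1→0
  (1Δ to stable)
t=4 Δ0: x=1 u=1 clk=0 p=1 r=0 v=0 y=1 n0=1 q=0 z=0
  Δ1: clk:0→1
  (1Δ to stable)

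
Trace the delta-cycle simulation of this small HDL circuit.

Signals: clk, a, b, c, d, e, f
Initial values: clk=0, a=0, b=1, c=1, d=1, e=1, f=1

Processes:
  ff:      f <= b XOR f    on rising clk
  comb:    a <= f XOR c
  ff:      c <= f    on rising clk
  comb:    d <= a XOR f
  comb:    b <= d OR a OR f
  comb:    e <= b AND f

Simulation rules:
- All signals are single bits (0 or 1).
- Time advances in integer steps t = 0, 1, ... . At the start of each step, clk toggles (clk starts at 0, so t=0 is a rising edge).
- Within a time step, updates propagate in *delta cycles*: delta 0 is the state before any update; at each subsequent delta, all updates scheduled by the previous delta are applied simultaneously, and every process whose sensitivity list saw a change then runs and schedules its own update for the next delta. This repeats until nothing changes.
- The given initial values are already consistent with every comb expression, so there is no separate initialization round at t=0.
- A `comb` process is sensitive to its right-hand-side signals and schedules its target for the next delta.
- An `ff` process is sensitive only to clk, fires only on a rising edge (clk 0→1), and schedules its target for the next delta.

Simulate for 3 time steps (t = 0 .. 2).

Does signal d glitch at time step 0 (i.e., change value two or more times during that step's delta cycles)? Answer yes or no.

t=0 Δ0: d=1 e=1 b=1 c=1 f=1 a=0 clk=0
  Δ1: clk:0→1
  Δ2: f:1→0
  Δ3: d:1→0, e:1→0, a:0→1
  Δ4: d:0→1
  (4Δ to stable)
t=1 Δ0: d=1 e=0 b=1 c=1 f=0 a=1 clk=1
  Δ1: clk:1→0
  (1Δ to stable)
t=2 Δ0: d=1 e=0 b=1 c=1 f=0 a=1 clk=0
  Δ1: clk:0→1
  Δ2: c:1→0, f:0→1
  Δ3: d:1→0, e:0→1
  (3Δ to stable)

yes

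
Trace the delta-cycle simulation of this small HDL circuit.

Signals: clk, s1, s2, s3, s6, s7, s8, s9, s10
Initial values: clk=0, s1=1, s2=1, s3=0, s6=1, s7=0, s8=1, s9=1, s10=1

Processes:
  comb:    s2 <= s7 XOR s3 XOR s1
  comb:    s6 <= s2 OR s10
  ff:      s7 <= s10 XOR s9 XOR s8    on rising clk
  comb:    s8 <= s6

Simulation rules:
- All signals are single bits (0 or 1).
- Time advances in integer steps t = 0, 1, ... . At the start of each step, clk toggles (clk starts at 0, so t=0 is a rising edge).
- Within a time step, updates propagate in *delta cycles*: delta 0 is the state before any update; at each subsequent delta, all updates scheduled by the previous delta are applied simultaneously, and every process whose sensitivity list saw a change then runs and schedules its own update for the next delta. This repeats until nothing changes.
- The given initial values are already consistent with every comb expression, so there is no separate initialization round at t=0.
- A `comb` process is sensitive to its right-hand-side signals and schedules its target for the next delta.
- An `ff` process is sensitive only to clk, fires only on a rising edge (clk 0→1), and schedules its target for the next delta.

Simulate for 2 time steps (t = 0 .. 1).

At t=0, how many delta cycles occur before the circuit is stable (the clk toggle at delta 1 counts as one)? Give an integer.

3

t=0 Δ0: s1=1 s7=0 s2=1 s10=1 s9=1 s6=1 clk=0 s3=0 s8=1
  Δ1: clk:0→1
  Δ2: s7:0→1
  Δ3: s2:1→0
  (3Δ to stable)
t=1 Δ0: s1=1 s7=1 s2=0 s10=1 s9=1 s6=1 clk=1 s3=0 s8=1
  Δ1: clk:1→0
  (1Δ to stable)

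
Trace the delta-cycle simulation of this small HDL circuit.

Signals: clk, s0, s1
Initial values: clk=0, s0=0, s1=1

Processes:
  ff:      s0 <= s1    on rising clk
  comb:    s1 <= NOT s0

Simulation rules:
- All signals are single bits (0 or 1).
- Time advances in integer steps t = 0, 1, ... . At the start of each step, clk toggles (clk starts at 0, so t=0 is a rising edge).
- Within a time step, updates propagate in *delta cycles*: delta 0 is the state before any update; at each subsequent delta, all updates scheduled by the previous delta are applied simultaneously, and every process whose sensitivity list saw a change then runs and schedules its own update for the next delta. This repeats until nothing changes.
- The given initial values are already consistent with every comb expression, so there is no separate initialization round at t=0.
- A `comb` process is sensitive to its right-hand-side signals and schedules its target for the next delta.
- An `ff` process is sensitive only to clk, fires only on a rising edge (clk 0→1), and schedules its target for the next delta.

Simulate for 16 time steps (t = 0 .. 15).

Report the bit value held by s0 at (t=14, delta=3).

0

[bits: s0,clk,s1]
t=0: Δ0=001 Δ1=011 Δ2=111 Δ3=110 | 3Δ
t=1: Δ0=110 Δ1=100 | 1Δ
t=2: Δ0=100 Δ1=110 Δ2=010 Δ3=011 | 3Δ
t=3: Δ0=011 Δ1=001 | 1Δ
t=4: Δ0=001 Δ1=011 Δ2=111 Δ3=110 | 3Δ
t=5: Δ0=110 Δ1=100 | 1Δ
t=6: Δ0=100 Δ1=110 Δ2=010 Δ3=011 | 3Δ
t=7: Δ0=011 Δ1=001 | 1Δ
t=8: Δ0=001 Δ1=011 Δ2=111 Δ3=110 | 3Δ
t=9: Δ0=110 Δ1=100 | 1Δ
t=10: Δ0=100 Δ1=110 Δ2=010 Δ3=011 | 3Δ
t=11: Δ0=011 Δ1=001 | 1Δ
t=12: Δ0=001 Δ1=011 Δ2=111 Δ3=110 | 3Δ
t=13: Δ0=110 Δ1=100 | 1Δ
t=14: Δ0=100 Δ1=110 Δ2=010 Δ3=011 | 3Δ
t=15: Δ0=011 Δ1=001 | 1Δ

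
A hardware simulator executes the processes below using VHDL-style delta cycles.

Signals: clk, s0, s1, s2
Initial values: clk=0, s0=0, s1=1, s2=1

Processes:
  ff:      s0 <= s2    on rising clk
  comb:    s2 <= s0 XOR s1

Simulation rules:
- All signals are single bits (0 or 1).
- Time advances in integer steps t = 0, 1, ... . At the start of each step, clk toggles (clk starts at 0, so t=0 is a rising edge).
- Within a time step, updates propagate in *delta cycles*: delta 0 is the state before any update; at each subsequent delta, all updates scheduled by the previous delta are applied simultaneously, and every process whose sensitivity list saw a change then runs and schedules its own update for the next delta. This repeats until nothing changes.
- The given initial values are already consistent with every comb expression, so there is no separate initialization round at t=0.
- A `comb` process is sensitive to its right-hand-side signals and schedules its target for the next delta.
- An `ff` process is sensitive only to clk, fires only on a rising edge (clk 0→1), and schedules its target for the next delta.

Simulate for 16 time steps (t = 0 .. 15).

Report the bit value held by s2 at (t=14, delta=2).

0

t=0 Δ0: s1=1 s2=1 clk=0 s0=0
  Δ1: clk:0→1
  Δ2: s0:0→1
  Δ3: s2:1→0
  (3Δ to stable)
t=1 Δ0: s1=1 s2=0 clk=1 s0=1
  Δ1: clk:1→0
  (1Δ to stable)
t=2 Δ0: s1=1 s2=0 clk=0 s0=1
  Δ1: clk:0→1
  Δ2: s0:1→0
  Δ3: s2:0→1
  (3Δ to stable)
t=3 Δ0: s1=1 s2=1 clk=1 s0=0
  Δ1: clk:1→0
  (1Δ to stable)
t=4 Δ0: s1=1 s2=1 clk=0 s0=0
  Δ1: clk:0→1
  Δ2: s0:0→1
  Δ3: s2:1→0
  (3Δ to stable)
t=5 Δ0: s1=1 s2=0 clk=1 s0=1
  Δ1: clk:1→0
  (1Δ to stable)
t=6 Δ0: s1=1 s2=0 clk=0 s0=1
  Δ1: clk:0→1
  Δ2: s0:1→0
  Δ3: s2:0→1
  (3Δ to stable)
t=7 Δ0: s1=1 s2=1 clk=1 s0=0
  Δ1: clk:1→0
  (1Δ to stable)
t=8 Δ0: s1=1 s2=1 clk=0 s0=0
  Δ1: clk:0→1
  Δ2: s0:0→1
  Δ3: s2:1→0
  (3Δ to stable)
t=9 Δ0: s1=1 s2=0 clk=1 s0=1
  Δ1: clk:1→0
  (1Δ to stable)
t=10 Δ0: s1=1 s2=0 clk=0 s0=1
  Δ1: clk:0→1
  Δ2: s0:1→0
  Δ3: s2:0→1
  (3Δ to stable)
t=11 Δ0: s1=1 s2=1 clk=1 s0=0
  Δ1: clk:1→0
  (1Δ to stable)
t=12 Δ0: s1=1 s2=1 clk=0 s0=0
  Δ1: clk:0→1
  Δ2: s0:0→1
  Δ3: s2:1→0
  (3Δ to stable)
t=13 Δ0: s1=1 s2=0 clk=1 s0=1
  Δ1: clk:1→0
  (1Δ to stable)
t=14 Δ0: s1=1 s2=0 clk=0 s0=1
  Δ1: clk:0→1
  Δ2: s0:1→0
  Δ3: s2:0→1
  (3Δ to stable)
t=15 Δ0: s1=1 s2=1 clk=1 s0=0
  Δ1: clk:1→0
  (1Δ to stable)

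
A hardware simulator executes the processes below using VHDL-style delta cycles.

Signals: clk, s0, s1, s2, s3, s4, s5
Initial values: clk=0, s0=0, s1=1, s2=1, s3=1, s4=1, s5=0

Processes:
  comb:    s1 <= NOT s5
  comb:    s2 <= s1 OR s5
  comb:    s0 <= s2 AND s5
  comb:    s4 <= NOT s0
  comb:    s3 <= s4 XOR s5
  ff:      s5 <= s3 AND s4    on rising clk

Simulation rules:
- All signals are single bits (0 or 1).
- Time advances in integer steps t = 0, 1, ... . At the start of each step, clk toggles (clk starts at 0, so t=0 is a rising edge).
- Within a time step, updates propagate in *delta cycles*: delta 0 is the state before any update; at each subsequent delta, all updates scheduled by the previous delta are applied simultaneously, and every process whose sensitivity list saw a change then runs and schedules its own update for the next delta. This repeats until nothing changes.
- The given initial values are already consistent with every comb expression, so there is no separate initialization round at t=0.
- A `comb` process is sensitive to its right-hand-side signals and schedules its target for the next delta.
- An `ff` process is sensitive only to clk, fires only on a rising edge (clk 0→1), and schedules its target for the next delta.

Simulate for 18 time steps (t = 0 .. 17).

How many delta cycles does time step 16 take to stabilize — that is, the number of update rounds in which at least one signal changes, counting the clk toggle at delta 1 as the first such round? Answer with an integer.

5

[bits: s2,clk,s1,s4,s0,s3,s5]
t=0: Δ0=1011010 Δ1=1111010 Δ2=1111011 Δ3=1101101 Δ4=1100101 Δ5=1100111 | 5Δ
t=1: Δ0=1100111 Δ1=1000111 | 1Δ
t=2: Δ0=1000111 Δ1=1100111 Δ2=1100110 Δ3=0110000 Δ4=1111000 Δ5=1111010 | 5Δ
t=3: Δ0=1111010 Δ1=1011010 | 1Δ
t=4: Δ0=1011010 Δ1=1111010 Δ2=1111011 Δ3=1101101 Δ4=1100101 Δ5=1100111 | 5Δ
t=5: Δ0=1100111 Δ1=1000111 | 1Δ
t=6: Δ0=1000111 Δ1=1100111 Δ2=1100110 Δ3=0110000 Δ4=1111000 Δ5=1111010 | 5Δ
t=7: Δ0=1111010 Δ1=1011010 | 1Δ
t=8: Δ0=1011010 Δ1=1111010 Δ2=1111011 Δ3=1101101 Δ4=1100101 Δ5=1100111 | 5Δ
t=9: Δ0=1100111 Δ1=1000111 | 1Δ
t=10: Δ0=1000111 Δ1=1100111 Δ2=1100110 Δ3=0110000 Δ4=1111000 Δ5=1111010 | 5Δ
t=11: Δ0=1111010 Δ1=1011010 | 1Δ
t=12: Δ0=1011010 Δ1=1111010 Δ2=1111011 Δ3=1101101 Δ4=1100101 Δ5=1100111 | 5Δ
t=13: Δ0=1100111 Δ1=1000111 | 1Δ
t=14: Δ0=1000111 Δ1=1100111 Δ2=1100110 Δ3=0110000 Δ4=1111000 Δ5=1111010 | 5Δ
t=15: Δ0=1111010 Δ1=1011010 | 1Δ
t=16: Δ0=1011010 Δ1=1111010 Δ2=1111011 Δ3=1101101 Δ4=1100101 Δ5=1100111 | 5Δ
t=17: Δ0=1100111 Δ1=1000111 | 1Δ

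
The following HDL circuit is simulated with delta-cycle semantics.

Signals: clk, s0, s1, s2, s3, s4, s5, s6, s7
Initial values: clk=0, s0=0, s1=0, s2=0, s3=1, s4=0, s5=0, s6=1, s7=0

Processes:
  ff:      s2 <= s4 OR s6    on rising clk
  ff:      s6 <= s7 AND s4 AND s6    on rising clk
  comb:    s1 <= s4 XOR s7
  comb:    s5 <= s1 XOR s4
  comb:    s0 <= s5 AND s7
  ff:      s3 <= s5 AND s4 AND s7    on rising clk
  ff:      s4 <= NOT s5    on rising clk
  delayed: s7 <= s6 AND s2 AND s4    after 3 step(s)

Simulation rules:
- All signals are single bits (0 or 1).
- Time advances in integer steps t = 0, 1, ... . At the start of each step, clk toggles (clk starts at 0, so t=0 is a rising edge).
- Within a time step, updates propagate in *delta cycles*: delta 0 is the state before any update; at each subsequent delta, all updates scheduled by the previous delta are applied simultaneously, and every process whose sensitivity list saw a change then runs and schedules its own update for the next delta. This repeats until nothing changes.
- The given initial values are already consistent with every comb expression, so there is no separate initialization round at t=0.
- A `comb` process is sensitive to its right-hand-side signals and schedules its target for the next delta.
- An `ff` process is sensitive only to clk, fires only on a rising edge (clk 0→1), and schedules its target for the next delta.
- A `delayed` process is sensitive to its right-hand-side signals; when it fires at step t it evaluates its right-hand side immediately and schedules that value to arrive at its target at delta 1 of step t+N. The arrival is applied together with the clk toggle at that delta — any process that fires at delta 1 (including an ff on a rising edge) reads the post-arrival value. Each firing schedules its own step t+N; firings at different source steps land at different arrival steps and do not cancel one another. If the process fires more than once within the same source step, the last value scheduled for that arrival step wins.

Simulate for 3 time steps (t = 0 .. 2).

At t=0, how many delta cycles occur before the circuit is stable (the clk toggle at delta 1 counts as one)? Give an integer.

4

t0.Δ0 s2=0 s3=1 s0=0 s6=1 s5=0 s1=0 clk=0 s4=0 s7=0
t0.Δ1 s2=0 s3=1 s0=0 s6=1 s5=0 s1=0 clk=1 s4=0 s7=0
t0.Δ2 s2=1 s3=0 s0=0 s6=0 s5=0 s1=0 clk=1 s4=1 s7=0
t0.Δ3 s2=1 s3=0 s0=0 s6=0 s5=1 s1=1 clk=1 s4=1 s7=0
t0.Δ4 s2=1 s3=0 s0=0 s6=0 s5=0 s1=1 clk=1 s4=1 s7=0
t1.Δ0 s2=1 s3=0 s0=0 s6=0 s5=0 s1=1 clk=1 s4=1 s7=0
t1.Δ1 s2=1 s3=0 s0=0 s6=0 s5=0 s1=1 clk=0 s4=1 s7=0
t2.Δ0 s2=1 s3=0 s0=0 s6=0 s5=0 s1=1 clk=0 s4=1 s7=0
t2.Δ1 s2=1 s3=0 s0=0 s6=0 s5=0 s1=1 clk=1 s4=1 s7=0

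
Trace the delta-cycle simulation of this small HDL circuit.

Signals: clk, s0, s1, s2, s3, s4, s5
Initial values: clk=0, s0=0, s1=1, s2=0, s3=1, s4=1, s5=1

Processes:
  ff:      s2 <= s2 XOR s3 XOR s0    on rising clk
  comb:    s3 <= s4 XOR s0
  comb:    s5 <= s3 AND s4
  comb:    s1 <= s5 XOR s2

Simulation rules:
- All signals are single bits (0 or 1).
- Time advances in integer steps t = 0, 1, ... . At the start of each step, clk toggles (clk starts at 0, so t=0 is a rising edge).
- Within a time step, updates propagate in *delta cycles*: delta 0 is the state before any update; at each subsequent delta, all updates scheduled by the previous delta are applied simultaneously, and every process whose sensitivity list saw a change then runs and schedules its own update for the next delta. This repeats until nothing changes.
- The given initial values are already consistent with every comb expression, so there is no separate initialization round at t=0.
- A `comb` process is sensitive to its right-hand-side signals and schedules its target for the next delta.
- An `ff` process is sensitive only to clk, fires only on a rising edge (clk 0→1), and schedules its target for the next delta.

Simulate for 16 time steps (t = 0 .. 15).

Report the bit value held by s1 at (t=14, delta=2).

0

t0.Δ0 s3=1 s1=1 s4=1 s5=1 clk=0 s2=0 s0=0
t0.Δ1 s3=1 s1=1 s4=1 s5=1 clk=1 s2=0 s0=0
t0.Δ2 s3=1 s1=1 s4=1 s5=1 clk=1 s2=1 s0=0
t0.Δ3 s3=1 s1=0 s4=1 s5=1 clk=1 s2=1 s0=0
t1.Δ0 s3=1 s1=0 s4=1 s5=1 clk=1 s2=1 s0=0
t1.Δ1 s3=1 s1=0 s4=1 s5=1 clk=0 s2=1 s0=0
t2.Δ0 s3=1 s1=0 s4=1 s5=1 clk=0 s2=1 s0=0
t2.Δ1 s3=1 s1=0 s4=1 s5=1 clk=1 s2=1 s0=0
t2.Δ2 s3=1 s1=0 s4=1 s5=1 clk=1 s2=0 s0=0
t2.Δ3 s3=1 s1=1 s4=1 s5=1 clk=1 s2=0 s0=0
t3.Δ0 s3=1 s1=1 s4=1 s5=1 clk=1 s2=0 s0=0
t3.Δ1 s3=1 s1=1 s4=1 s5=1 clk=0 s2=0 s0=0
t4.Δ0 s3=1 s1=1 s4=1 s5=1 clk=0 s2=0 s0=0
t4.Δ1 s3=1 s1=1 s4=1 s5=1 clk=1 s2=0 s0=0
t4.Δ2 s3=1 s1=1 s4=1 s5=1 clk=1 s2=1 s0=0
t4.Δ3 s3=1 s1=0 s4=1 s5=1 clk=1 s2=1 s0=0
t5.Δ0 s3=1 s1=0 s4=1 s5=1 clk=1 s2=1 s0=0
t5.Δ1 s3=1 s1=0 s4=1 s5=1 clk=0 s2=1 s0=0
t6.Δ0 s3=1 s1=0 s4=1 s5=1 clk=0 s2=1 s0=0
t6.Δ1 s3=1 s1=0 s4=1 s5=1 clk=1 s2=1 s0=0
t6.Δ2 s3=1 s1=0 s4=1 s5=1 clk=1 s2=0 s0=0
t6.Δ3 s3=1 s1=1 s4=1 s5=1 clk=1 s2=0 s0=0
t7.Δ0 s3=1 s1=1 s4=1 s5=1 clk=1 s2=0 s0=0
t7.Δ1 s3=1 s1=1 s4=1 s5=1 clk=0 s2=0 s0=0
t8.Δ0 s3=1 s1=1 s4=1 s5=1 clk=0 s2=0 s0=0
t8.Δ1 s3=1 s1=1 s4=1 s5=1 clk=1 s2=0 s0=0
t8.Δ2 s3=1 s1=1 s4=1 s5=1 clk=1 s2=1 s0=0
t8.Δ3 s3=1 s1=0 s4=1 s5=1 clk=1 s2=1 s0=0
t9.Δ0 s3=1 s1=0 s4=1 s5=1 clk=1 s2=1 s0=0
t9.Δ1 s3=1 s1=0 s4=1 s5=1 clk=0 s2=1 s0=0
t10.Δ0 s3=1 s1=0 s4=1 s5=1 clk=0 s2=1 s0=0
t10.Δ1 s3=1 s1=0 s4=1 s5=1 clk=1 s2=1 s0=0
t10.Δ2 s3=1 s1=0 s4=1 s5=1 clk=1 s2=0 s0=0
t10.Δ3 s3=1 s1=1 s4=1 s5=1 clk=1 s2=0 s0=0
t11.Δ0 s3=1 s1=1 s4=1 s5=1 clk=1 s2=0 s0=0
t11.Δ1 s3=1 s1=1 s4=1 s5=1 clk=0 s2=0 s0=0
t12.Δ0 s3=1 s1=1 s4=1 s5=1 clk=0 s2=0 s0=0
t12.Δ1 s3=1 s1=1 s4=1 s5=1 clk=1 s2=0 s0=0
t12.Δ2 s3=1 s1=1 s4=1 s5=1 clk=1 s2=1 s0=0
t12.Δ3 s3=1 s1=0 s4=1 s5=1 clk=1 s2=1 s0=0
t13.Δ0 s3=1 s1=0 s4=1 s5=1 clk=1 s2=1 s0=0
t13.Δ1 s3=1 s1=0 s4=1 s5=1 clk=0 s2=1 s0=0
t14.Δ0 s3=1 s1=0 s4=1 s5=1 clk=0 s2=1 s0=0
t14.Δ1 s3=1 s1=0 s4=1 s5=1 clk=1 s2=1 s0=0
t14.Δ2 s3=1 s1=0 s4=1 s5=1 clk=1 s2=0 s0=0
t14.Δ3 s3=1 s1=1 s4=1 s5=1 clk=1 s2=0 s0=0
t15.Δ0 s3=1 s1=1 s4=1 s5=1 clk=1 s2=0 s0=0
t15.Δ1 s3=1 s1=1 s4=1 s5=1 clk=0 s2=0 s0=0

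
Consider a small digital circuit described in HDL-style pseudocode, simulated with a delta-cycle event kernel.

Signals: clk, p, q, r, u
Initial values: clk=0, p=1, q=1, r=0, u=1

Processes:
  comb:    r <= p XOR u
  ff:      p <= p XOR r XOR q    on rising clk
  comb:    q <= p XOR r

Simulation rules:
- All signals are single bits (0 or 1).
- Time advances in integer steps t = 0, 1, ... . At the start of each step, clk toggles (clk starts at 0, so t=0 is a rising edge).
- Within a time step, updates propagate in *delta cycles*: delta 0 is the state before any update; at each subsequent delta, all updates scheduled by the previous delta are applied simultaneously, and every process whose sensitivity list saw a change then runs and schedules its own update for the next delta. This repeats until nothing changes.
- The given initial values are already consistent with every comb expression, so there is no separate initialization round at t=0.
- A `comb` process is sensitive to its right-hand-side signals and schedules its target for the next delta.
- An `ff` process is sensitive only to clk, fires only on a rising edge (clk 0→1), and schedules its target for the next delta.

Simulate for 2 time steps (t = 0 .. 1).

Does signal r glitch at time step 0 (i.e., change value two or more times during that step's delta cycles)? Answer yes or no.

t=0 Δ0: p=1 clk=0 u=1 r=0 q=1
  Δ1: clk:0→1
  Δ2: p:1→0
  Δ3: r:0→1, q:1→0
  Δ4: q:0→1
  (4Δ to stable)
t=1 Δ0: p=0 clk=1 u=1 r=1 q=1
  Δ1: clk:1→0
  (1Δ to stable)

no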